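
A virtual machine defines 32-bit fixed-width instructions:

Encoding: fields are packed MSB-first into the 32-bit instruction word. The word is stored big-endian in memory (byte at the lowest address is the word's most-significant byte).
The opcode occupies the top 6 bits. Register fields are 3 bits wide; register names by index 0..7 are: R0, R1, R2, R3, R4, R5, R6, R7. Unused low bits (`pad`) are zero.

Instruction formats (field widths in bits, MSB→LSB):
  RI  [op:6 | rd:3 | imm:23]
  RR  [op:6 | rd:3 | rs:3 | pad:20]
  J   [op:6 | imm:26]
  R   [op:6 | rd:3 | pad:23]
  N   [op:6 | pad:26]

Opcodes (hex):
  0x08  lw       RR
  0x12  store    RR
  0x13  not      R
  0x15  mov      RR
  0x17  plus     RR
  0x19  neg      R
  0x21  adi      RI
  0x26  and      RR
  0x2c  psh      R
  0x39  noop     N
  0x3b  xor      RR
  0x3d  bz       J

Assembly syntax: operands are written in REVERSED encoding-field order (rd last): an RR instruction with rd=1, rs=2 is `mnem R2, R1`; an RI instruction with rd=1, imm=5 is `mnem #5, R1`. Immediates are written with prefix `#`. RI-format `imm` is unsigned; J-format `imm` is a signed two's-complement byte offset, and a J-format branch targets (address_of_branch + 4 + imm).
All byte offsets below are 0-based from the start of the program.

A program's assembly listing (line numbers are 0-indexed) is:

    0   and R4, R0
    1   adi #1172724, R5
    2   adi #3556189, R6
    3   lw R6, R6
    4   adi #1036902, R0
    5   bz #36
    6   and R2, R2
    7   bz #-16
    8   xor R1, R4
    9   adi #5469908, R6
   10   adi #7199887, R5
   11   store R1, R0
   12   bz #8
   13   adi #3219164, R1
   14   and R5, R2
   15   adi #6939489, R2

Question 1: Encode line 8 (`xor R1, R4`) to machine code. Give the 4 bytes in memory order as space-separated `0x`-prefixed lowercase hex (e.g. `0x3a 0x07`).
8. xor fields op=0x3b:6|rd=4:3|rs=1:3|pad=0:20 → word ee100000h → ee 10 00 00

0xee 0x10 0x00 0x00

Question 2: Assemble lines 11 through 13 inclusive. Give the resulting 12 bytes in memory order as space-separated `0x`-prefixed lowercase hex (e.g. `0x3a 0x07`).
0x48 0x10 0x00 0x00 0xf4 0x00 0x00 0x08 0x84 0xb1 0x1e 0xdc

11. store fields op=0x12:6|rd=0:3|rs=1:3|pad=0:20 → word 48100000h → 48 10 00 00
12. bz fields op=0x3d:6|imm=8:26 → word f4000008h → f4 00 00 08
13. adi fields op=0x21:6|rd=1:3|imm=3219164:23 → word 84b11edch → 84 b1 1e dc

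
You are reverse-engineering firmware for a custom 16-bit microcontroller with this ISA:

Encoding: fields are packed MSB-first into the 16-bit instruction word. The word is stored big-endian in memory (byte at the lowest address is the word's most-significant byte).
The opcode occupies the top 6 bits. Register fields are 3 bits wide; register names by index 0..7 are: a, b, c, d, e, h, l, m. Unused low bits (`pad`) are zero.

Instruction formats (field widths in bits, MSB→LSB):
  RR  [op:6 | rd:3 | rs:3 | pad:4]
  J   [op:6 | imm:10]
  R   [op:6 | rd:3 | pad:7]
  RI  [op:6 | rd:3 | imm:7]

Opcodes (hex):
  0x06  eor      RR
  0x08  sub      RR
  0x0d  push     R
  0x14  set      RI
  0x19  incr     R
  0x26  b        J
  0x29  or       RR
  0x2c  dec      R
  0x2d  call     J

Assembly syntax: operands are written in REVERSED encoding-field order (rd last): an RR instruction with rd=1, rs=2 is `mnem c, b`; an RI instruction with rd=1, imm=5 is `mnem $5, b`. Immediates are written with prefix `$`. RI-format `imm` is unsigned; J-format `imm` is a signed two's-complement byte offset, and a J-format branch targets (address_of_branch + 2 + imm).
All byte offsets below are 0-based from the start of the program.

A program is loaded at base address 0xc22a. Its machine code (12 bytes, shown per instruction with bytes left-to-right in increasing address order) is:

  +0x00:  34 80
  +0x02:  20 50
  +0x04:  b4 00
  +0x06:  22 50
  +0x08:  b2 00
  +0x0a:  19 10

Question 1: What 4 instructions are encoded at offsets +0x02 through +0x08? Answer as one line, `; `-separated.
@+02  big-endian(20 50) = 0x2050
  opcode bits[15:10]=0x8: sub/RR
  rd@[9:7]=0x0 ⇒ a
  rs@[6:4]=0x5 ⇒ h
@+04  big-endian(b4 00) = 0xb400
  opcode bits[15:10]=0x2d: call/J
  imm@[9:0]=0x0 ⇒ $0
@+06  big-endian(22 50) = 0x2250
  opcode bits[15:10]=0x8: sub/RR
  rd@[9:7]=0x4 ⇒ e
  rs@[6:4]=0x5 ⇒ h
@+08  big-endian(b2 00) = 0xb200
  opcode bits[15:10]=0x2c: dec/R
  rd@[9:7]=0x4 ⇒ e

sub h, a; call $0; sub h, e; dec e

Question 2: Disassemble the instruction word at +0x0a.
eor b, c

off 0x0a: read 19 10 as big → 0x1910
  op=0x1910>>10=0x6 ⇒ eor (RR)
  [9:7] rd=2 = c
  [6:4] rs=1 = b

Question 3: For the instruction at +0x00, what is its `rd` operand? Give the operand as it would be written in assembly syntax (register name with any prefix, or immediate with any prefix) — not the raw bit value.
b

off 0x00: read 34 80 as big → 0x3480
  top 6b → 0xd → push [R]
  rd: (w>>7)&0x7=0x1 → b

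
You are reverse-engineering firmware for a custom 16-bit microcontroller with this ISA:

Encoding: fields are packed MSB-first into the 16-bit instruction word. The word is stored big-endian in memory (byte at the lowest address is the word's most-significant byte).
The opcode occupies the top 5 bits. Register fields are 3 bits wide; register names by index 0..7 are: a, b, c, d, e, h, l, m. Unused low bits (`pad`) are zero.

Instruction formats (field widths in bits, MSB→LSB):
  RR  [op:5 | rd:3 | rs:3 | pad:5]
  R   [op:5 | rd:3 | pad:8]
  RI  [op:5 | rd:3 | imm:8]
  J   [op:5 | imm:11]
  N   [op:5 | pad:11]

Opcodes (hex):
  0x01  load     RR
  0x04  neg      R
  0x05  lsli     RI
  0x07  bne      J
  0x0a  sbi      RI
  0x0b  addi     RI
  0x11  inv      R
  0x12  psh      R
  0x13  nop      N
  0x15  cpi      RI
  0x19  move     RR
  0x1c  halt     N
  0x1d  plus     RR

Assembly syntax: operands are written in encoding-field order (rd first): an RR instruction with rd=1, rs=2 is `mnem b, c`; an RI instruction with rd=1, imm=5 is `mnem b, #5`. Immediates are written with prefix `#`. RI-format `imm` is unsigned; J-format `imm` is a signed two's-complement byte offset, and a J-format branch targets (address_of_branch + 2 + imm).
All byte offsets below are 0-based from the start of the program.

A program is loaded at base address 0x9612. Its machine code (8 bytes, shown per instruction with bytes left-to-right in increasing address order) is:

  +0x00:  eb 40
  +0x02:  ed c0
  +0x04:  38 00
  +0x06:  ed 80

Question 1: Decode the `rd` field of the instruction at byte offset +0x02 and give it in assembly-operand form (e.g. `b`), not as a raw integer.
h

[02] ed c0 → 0xedc0
  op=0xedc0>>11=0x1d ⇒ plus (RR)
  rd: (w>>8)&0x7=0x5 → h
  rs: (w>>5)&0x7=0x6 → l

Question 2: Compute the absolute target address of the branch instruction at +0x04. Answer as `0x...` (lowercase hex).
@+04  big-endian(38 00) = 0x3800
  op=0x3800>>11=0x7 ⇒ bne (J)
  imm@[10:0]=0x0 ⇒ #0
  target = base 0x9612 + off 0x04 + 2 + imm 0 = 0x9618

0x9618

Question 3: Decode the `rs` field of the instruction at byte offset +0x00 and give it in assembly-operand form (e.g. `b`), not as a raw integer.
c

[00] eb 40 → 0xeb40
  opcode bits[15:11]=0x1d: plus/RR
  rd: (w>>8)&0x7=0x3 → d
  rs: (w>>5)&0x7=0x2 → c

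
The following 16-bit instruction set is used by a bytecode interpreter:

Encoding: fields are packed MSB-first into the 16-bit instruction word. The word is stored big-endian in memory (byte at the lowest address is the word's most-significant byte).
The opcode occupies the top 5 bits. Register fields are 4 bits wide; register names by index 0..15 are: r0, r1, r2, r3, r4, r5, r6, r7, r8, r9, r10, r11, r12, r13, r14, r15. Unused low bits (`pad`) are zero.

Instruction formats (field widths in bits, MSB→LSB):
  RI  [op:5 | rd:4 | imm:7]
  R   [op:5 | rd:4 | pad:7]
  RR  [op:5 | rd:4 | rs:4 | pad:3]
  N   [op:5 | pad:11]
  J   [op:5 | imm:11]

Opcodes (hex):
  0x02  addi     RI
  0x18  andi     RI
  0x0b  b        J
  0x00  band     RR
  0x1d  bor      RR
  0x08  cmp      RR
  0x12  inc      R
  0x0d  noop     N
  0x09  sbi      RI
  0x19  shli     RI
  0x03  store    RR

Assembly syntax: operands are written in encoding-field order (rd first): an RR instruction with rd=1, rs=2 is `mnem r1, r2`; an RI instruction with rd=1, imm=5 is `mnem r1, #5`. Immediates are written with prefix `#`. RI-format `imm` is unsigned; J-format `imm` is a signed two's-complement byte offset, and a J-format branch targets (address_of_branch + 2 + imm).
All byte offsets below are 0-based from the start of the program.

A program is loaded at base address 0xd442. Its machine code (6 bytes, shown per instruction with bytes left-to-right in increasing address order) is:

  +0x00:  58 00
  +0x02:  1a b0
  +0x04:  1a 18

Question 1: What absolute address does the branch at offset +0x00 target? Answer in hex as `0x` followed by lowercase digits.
0xd444

+0x00: 58 00 ⇒ word 0x5800 (big)
  top 5b → 0xb → b [J]
  [10:0] imm=0 = #0
  target = base 0xd442 + off 0x00 + 2 + imm 0 = 0xd444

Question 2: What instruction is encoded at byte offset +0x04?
+0x04: 1a 18 ⇒ word 0x1a18 (big)
  opcode bits[15:11]=0x3: store/RR
  [10:7] rd=4 = r4
  [6:3] rs=3 = r3

store r4, r3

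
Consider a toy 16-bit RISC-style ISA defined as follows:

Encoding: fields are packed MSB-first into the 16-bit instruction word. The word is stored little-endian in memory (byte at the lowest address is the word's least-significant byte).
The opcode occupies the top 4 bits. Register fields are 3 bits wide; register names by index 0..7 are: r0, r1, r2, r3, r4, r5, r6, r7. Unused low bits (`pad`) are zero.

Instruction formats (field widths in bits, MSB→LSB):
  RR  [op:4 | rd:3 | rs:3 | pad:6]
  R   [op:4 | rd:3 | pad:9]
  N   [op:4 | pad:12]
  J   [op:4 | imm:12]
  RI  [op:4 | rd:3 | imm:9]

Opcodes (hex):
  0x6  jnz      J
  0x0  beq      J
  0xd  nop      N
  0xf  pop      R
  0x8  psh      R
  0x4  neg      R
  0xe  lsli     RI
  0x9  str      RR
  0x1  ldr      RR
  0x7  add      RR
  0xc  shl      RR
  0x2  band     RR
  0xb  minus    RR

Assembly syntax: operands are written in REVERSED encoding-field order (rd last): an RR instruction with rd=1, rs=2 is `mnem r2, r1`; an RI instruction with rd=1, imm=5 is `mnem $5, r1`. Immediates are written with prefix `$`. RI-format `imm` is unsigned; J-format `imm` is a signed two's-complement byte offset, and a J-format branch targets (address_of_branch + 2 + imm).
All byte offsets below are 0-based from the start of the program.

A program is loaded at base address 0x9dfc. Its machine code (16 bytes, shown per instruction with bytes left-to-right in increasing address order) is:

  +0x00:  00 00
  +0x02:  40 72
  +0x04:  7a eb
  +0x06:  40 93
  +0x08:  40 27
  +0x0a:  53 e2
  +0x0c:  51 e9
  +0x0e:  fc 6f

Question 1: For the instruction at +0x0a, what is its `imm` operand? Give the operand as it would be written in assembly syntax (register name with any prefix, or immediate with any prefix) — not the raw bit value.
[0a] 53 e2 → 0xe253
  top 4b → 0xe → lsli [RI]
  rd@[11:9]=0x1 ⇒ r1
  imm@[8:0]=0x53 ⇒ $83

$83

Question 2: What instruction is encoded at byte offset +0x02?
add r1, r1

[02] 40 72 → 0x7240
  op=0x7240>>12=0x7 ⇒ add (RR)
  rd: (w>>9)&0x7=0x1 → r1
  rs: (w>>6)&0x7=0x1 → r1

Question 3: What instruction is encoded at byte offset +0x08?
band r5, r3

@+08  little-endian(40 27) = 0x2740
  top 4b → 0x2 → band [RR]
  rd@[11:9]=0x3 ⇒ r3
  rs@[8:6]=0x5 ⇒ r5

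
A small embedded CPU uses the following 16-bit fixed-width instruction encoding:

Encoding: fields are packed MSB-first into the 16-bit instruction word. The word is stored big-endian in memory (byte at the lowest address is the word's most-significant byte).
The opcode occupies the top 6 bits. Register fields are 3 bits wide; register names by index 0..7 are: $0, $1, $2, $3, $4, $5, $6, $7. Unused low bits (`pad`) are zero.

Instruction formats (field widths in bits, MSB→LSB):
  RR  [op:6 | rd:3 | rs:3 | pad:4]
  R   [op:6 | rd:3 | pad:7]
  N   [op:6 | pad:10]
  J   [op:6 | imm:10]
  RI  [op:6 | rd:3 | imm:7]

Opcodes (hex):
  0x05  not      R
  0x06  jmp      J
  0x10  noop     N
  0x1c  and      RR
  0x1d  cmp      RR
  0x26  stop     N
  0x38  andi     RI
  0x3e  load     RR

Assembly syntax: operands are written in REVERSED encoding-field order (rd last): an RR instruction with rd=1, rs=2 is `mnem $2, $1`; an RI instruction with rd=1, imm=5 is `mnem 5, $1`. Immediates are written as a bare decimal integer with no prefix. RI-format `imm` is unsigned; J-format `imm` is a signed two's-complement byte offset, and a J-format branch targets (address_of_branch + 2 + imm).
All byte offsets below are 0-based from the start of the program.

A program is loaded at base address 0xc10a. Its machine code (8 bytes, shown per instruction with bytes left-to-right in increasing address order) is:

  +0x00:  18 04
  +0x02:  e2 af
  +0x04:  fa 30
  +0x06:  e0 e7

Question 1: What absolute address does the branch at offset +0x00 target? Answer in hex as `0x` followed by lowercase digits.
[00] 18 04 → 0x1804
  top 6b → 0x6 → jmp [J]
  imm: (w>>0)&0x3ff=0x4 → 4
  target = base 0xc10a + off 0x00 + 2 + imm 4 = 0xc110

0xc110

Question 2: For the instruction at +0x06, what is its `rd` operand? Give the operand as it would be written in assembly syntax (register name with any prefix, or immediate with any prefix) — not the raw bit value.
$1

off 0x06: read e0 e7 as big → 0xe0e7
  op=0xe0e7>>10=0x38 ⇒ andi (RI)
  rd: (w>>7)&0x7=0x1 → $1
  imm: (w>>0)&0x7f=0x67 → 103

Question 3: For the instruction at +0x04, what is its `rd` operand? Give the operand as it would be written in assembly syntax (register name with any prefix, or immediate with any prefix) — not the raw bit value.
$4

+0x04: fa 30 ⇒ word 0xfa30 (big)
  opcode bits[15:10]=0x3e: load/RR
  [9:7] rd=4 = $4
  [6:4] rs=3 = $3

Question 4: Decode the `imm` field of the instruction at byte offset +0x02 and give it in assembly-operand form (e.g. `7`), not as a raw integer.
47

@+02  big-endian(e2 af) = 0xe2af
  op=0xe2af>>10=0x38 ⇒ andi (RI)
  rd@[9:7]=0x5 ⇒ $5
  imm@[6:0]=0x2f ⇒ 47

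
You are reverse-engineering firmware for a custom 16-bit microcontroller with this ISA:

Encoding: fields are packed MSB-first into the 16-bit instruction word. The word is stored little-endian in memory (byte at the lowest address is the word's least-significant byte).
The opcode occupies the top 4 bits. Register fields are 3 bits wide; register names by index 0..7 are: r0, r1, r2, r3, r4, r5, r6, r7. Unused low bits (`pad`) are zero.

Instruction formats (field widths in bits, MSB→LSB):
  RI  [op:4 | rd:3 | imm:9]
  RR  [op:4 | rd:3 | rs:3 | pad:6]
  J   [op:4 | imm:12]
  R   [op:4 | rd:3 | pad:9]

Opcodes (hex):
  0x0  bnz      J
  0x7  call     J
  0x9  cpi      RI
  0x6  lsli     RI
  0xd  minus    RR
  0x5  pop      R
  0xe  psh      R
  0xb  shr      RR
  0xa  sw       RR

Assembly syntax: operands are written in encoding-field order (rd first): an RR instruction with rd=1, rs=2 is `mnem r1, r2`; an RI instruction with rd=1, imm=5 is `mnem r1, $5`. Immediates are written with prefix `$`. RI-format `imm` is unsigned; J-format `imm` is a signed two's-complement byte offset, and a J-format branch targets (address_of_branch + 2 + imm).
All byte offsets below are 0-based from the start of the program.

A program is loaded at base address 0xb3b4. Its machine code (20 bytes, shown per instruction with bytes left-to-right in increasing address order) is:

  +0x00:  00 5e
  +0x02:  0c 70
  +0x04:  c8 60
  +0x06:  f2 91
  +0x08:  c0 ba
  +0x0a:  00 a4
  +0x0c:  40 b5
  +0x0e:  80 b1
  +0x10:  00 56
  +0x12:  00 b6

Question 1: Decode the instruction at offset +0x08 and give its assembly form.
shr r5, r3

+0x08: c0 ba ⇒ word 0xbac0 (little)
  top 4b → 0xb → shr [RR]
  rd: (w>>9)&0x7=0x5 → r5
  rs: (w>>6)&0x7=0x3 → r3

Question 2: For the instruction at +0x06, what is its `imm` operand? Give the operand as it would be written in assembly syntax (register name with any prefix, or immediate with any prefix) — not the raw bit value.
$498

off 0x06: read f2 91 as little → 0x91f2
  op=0x91f2>>12=0x9 ⇒ cpi (RI)
  [11:9] rd=0 = r0
  [8:0] imm=498 = $498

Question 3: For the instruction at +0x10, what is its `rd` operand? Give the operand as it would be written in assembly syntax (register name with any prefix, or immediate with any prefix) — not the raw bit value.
r3

@+10  little-endian(00 56) = 0x5600
  top 4b → 0x5 → pop [R]
  rd: (w>>9)&0x7=0x3 → r3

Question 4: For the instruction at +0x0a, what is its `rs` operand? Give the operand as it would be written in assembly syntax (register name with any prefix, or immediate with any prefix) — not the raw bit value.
off 0x0a: read 00 a4 as little → 0xa400
  opcode bits[15:12]=0xa: sw/RR
  [11:9] rd=2 = r2
  [8:6] rs=0 = r0

r0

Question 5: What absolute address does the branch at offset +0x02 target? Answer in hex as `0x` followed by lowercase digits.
0xb3c4

off 0x02: read 0c 70 as little → 0x700c
  top 4b → 0x7 → call [J]
  imm@[11:0]=0xc ⇒ $12
  target = base 0xb3b4 + off 0x02 + 2 + imm 12 = 0xb3c4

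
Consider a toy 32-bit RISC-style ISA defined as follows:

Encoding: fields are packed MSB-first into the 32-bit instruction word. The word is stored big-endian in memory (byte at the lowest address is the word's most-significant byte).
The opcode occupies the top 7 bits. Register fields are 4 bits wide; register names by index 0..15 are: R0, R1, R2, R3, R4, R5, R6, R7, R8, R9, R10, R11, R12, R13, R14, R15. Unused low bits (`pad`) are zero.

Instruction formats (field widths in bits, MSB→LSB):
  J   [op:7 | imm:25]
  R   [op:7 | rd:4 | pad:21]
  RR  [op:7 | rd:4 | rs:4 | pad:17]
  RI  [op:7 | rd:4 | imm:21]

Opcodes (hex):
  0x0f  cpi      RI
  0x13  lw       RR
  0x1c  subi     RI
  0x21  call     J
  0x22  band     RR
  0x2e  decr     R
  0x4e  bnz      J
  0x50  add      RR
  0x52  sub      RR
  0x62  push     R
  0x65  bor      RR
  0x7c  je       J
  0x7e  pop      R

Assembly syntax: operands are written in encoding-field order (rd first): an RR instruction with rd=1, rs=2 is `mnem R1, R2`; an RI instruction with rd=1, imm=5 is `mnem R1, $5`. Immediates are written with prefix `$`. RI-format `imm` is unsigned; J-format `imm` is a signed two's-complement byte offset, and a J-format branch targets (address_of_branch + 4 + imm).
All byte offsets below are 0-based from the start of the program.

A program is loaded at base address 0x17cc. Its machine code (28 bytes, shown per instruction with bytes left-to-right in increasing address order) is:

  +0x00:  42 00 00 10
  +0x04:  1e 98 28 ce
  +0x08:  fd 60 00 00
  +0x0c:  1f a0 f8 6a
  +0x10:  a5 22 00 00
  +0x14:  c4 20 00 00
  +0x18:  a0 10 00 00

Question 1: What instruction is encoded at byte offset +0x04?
cpi R4, $1583310

off 0x04: read 1e 98 28 ce as big → 0x1e9828ce
  op=0x1e9828ce>>25=0xf ⇒ cpi (RI)
  rd: (w>>21)&0xf=0x4 → R4
  imm: (w>>0)&0x1fffff=0x1828ce → $1583310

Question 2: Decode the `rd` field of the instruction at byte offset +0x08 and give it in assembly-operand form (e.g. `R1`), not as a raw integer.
[08] fd 60 00 00 → 0xfd600000
  op=0xfd600000>>25=0x7e ⇒ pop (R)
  rd: (w>>21)&0xf=0xb → R11

R11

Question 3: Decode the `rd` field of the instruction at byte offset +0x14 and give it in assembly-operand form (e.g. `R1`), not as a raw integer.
@+14  big-endian(c4 20 00 00) = 0xc4200000
  op=0xc4200000>>25=0x62 ⇒ push (R)
  rd: (w>>21)&0xf=0x1 → R1

R1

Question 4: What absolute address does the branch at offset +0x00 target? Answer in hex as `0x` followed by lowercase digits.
0x17e0

+0x00: 42 00 00 10 ⇒ word 0x42000010 (big)
  top 7b → 0x21 → call [J]
  imm: (w>>0)&0x1ffffff=0x10 → $16
  target = base 0x17cc + off 0x00 + 4 + imm 16 = 0x17e0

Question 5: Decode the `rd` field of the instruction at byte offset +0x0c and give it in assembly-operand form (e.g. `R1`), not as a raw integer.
[0c] 1f a0 f8 6a → 0x1fa0f86a
  opcode bits[31:25]=0xf: cpi/RI
  rd: (w>>21)&0xf=0xd → R13
  imm: (w>>0)&0x1fffff=0xf86a → $63594

R13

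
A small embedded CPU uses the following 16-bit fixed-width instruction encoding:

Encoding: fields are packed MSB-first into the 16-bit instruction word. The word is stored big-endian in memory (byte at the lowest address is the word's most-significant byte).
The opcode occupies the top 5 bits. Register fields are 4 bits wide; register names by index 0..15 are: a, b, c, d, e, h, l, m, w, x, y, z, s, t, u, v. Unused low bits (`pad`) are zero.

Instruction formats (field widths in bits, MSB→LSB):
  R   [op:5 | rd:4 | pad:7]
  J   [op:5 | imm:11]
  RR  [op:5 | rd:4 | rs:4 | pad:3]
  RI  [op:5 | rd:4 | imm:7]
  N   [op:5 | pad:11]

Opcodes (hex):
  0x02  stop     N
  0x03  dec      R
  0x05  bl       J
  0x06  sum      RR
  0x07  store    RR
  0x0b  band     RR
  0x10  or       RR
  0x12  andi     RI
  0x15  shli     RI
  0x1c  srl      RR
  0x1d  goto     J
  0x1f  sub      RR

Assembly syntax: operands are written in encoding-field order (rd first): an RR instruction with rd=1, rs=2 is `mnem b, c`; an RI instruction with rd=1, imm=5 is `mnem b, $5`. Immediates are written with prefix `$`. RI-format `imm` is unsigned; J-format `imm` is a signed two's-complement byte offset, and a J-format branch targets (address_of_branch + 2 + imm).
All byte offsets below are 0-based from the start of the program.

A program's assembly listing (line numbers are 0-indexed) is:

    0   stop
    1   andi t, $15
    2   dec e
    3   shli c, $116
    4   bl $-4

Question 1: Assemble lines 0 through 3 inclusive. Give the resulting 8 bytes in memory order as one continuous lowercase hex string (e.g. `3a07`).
0. stop fields op=0x2:5|pad=0:11 → word 1000h → 10 00
1. andi fields op=0x12:5|rd=13:4|imm=15:7 → word 968fh → 96 8f
2. dec fields op=0x3:5|rd=4:4|pad=0:7 → word 1a00h → 1a 00
3. shli fields op=0x15:5|rd=2:4|imm=116:7 → word a974h → a9 74

1000968f1a00a974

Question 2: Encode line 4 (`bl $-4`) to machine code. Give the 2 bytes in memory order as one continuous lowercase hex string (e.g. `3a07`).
2ffc

L4: bl op=0x5:5|imm=-4:11 ⇒ 0x2ffc ⇒ big 2f fc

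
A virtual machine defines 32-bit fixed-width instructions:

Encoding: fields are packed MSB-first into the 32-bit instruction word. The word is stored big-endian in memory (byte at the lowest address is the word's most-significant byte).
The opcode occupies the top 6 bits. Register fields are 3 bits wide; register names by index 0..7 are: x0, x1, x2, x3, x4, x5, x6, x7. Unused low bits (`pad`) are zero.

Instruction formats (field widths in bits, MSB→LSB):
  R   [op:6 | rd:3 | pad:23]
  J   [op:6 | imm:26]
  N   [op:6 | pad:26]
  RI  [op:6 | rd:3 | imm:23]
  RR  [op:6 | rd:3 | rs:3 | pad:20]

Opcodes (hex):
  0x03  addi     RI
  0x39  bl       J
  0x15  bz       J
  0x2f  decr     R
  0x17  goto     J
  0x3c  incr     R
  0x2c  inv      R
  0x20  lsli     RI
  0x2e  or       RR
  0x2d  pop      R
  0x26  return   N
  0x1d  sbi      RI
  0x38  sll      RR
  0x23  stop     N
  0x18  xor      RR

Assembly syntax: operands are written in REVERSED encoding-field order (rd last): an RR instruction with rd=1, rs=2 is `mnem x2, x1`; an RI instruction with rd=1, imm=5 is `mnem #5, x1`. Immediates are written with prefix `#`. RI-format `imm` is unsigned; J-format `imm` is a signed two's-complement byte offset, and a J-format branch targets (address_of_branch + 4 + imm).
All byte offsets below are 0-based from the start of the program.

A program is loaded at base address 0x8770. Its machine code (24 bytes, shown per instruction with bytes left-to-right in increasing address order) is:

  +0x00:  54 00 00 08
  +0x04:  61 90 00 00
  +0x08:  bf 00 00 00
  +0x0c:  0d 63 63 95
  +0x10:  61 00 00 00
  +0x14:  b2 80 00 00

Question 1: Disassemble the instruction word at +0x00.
bz #8

[00] 54 00 00 08 → 0x54000008
  op=0x54000008>>26=0x15 ⇒ bz (J)
  [25:0] imm=8 = #8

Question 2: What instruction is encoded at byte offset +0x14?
+0x14: b2 80 00 00 ⇒ word 0xb2800000 (big)
  top 6b → 0x2c → inv [R]
  [25:23] rd=5 = x5

inv x5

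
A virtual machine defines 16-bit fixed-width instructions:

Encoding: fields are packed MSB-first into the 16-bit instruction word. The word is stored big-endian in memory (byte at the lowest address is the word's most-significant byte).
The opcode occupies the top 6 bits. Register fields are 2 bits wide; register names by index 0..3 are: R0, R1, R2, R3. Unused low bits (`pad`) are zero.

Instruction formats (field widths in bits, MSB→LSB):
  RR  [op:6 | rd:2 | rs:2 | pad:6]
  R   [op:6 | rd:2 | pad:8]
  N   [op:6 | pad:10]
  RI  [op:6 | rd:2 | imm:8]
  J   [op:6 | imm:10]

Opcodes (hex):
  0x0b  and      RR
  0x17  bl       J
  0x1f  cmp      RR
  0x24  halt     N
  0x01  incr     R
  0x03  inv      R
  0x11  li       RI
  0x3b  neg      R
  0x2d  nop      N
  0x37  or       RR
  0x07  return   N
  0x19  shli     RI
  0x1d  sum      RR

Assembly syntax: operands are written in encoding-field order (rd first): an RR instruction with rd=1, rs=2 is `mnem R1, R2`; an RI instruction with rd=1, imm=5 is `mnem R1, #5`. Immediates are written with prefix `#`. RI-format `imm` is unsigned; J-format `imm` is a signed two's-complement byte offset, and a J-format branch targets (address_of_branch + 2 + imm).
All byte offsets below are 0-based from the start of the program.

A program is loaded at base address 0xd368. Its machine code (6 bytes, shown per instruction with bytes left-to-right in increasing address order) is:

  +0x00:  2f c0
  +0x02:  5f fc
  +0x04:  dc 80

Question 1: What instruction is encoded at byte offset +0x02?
off 0x02: read 5f fc as big → 0x5ffc
  top 6b → 0x17 → bl [J]
  imm@[9:0]=0x3fc (s10→-4) ⇒ #-4

bl #-4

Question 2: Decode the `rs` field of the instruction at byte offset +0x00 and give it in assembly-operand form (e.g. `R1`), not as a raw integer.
[00] 2f c0 → 0x2fc0
  op=0x2fc0>>10=0xb ⇒ and (RR)
  rd@[9:8]=0x3 ⇒ R3
  rs@[7:6]=0x3 ⇒ R3

R3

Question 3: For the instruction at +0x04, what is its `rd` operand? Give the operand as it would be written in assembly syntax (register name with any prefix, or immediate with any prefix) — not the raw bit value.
+0x04: dc 80 ⇒ word 0xdc80 (big)
  opcode bits[15:10]=0x37: or/RR
  rd@[9:8]=0x0 ⇒ R0
  rs@[7:6]=0x2 ⇒ R2

R0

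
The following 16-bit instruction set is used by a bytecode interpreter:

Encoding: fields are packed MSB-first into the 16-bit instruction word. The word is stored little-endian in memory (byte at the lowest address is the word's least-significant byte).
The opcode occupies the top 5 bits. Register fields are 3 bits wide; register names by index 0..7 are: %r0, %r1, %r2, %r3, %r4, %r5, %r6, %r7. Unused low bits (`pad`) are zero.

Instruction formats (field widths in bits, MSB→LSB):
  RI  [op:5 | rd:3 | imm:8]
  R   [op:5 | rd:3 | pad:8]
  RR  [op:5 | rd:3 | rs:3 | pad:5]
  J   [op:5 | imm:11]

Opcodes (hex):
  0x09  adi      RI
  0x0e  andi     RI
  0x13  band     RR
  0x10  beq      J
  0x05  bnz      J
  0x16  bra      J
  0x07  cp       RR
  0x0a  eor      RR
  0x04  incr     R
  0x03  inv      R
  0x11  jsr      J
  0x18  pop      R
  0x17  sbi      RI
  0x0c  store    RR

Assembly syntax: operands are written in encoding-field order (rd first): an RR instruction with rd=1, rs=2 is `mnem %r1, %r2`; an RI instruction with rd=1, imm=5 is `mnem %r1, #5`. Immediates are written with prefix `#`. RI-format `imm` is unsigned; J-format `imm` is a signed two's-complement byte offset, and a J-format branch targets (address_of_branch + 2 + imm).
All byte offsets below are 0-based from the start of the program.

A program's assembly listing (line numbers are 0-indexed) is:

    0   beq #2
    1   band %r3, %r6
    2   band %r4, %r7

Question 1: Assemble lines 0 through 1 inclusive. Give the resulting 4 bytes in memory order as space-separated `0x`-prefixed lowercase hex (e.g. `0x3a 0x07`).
L0: beq op=0x10:5|imm=2:11 ⇒ 0x8002 ⇒ little 02 80
L1: band op=0x13:5|rd=3:3|rs=6:3|pad=0:5 ⇒ 0x9bc0 ⇒ little c0 9b

0x02 0x80 0xc0 0x9b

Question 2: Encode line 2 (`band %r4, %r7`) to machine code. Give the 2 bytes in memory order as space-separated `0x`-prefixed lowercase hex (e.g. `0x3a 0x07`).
0xe0 0x9c

L2: band op=0x13:5|rd=4:3|rs=7:3|pad=0:5 ⇒ 0x9ce0 ⇒ little e0 9c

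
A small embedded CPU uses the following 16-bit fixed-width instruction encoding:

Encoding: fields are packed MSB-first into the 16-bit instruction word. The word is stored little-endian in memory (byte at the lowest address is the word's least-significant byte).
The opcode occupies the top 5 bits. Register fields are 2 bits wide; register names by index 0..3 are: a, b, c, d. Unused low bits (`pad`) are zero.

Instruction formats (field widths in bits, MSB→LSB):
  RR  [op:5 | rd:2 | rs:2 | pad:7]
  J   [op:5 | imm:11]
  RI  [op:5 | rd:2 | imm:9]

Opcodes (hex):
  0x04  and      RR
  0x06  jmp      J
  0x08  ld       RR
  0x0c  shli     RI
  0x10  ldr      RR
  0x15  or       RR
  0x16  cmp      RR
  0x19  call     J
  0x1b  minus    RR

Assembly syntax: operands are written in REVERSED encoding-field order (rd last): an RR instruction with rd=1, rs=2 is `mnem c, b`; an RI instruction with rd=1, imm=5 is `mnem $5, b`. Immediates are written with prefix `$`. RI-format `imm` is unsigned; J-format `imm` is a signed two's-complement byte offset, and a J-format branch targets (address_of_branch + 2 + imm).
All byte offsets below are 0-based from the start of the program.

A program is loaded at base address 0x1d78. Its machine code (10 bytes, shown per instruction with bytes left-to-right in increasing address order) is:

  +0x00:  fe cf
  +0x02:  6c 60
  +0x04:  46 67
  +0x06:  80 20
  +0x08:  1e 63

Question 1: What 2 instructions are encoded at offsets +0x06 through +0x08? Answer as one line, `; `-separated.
+0x06: 80 20 ⇒ word 0x2080 (little)
  top 5b → 0x4 → and [RR]
  rd: (w>>9)&0x3=0x0 → a
  rs: (w>>7)&0x3=0x1 → b
+0x08: 1e 63 ⇒ word 0x631e (little)
  top 5b → 0xc → shli [RI]
  rd: (w>>9)&0x3=0x1 → b
  imm: (w>>0)&0x1ff=0x11e → $286

and b, a; shli $286, b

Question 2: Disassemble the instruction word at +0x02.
shli $108, a

[02] 6c 60 → 0x606c
  op=0x606c>>11=0xc ⇒ shli (RI)
  rd@[10:9]=0x0 ⇒ a
  imm@[8:0]=0x6c ⇒ $108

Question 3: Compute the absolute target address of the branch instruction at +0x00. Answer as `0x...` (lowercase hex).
0x1d78

@+00  little-endian(fe cf) = 0xcffe
  top 5b → 0x19 → call [J]
  imm@[10:0]=0x7fe (s11→-2) ⇒ $-2
  target = base 0x1d78 + off 0x00 + 2 + imm -2 = 0x1d78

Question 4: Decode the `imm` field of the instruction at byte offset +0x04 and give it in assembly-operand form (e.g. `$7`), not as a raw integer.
[04] 46 67 → 0x6746
  top 5b → 0xc → shli [RI]
  rd: (w>>9)&0x3=0x3 → d
  imm: (w>>0)&0x1ff=0x146 → $326

$326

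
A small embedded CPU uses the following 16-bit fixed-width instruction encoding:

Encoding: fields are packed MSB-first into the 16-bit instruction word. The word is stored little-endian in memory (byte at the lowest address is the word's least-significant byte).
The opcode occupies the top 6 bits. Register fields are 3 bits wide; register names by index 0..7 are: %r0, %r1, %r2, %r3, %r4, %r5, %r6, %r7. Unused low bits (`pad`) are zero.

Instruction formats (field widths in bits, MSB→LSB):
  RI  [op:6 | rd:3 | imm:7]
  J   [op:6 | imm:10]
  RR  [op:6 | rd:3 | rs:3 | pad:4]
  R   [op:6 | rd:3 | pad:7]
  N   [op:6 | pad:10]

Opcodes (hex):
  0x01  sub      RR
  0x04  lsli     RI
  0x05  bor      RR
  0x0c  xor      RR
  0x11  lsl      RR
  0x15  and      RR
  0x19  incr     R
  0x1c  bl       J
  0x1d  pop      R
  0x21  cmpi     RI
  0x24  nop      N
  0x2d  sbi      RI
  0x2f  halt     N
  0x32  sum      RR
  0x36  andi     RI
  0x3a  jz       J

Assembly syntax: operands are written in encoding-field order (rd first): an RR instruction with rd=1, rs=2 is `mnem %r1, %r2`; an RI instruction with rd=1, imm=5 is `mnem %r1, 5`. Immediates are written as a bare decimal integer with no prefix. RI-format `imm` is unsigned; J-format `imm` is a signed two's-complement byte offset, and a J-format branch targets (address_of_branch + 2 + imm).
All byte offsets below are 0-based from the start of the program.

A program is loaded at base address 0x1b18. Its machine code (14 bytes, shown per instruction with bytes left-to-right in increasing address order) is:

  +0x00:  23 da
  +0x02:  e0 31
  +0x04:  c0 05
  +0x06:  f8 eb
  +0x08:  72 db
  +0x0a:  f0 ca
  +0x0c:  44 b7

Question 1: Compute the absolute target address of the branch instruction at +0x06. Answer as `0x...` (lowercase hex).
off 0x06: read f8 eb as little → 0xebf8
  opcode bits[15:10]=0x3a: jz/J
  imm: (w>>0)&0x3ff=0x3f8 (s10→-8) → -8
  target = base 0x1b18 + off 0x06 + 2 + imm -8 = 0x1b18

0x1b18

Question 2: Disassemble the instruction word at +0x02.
xor %r3, %r6

@+02  little-endian(e0 31) = 0x31e0
  op=0x31e0>>10=0xc ⇒ xor (RR)
  rd: (w>>7)&0x7=0x3 → %r3
  rs: (w>>4)&0x7=0x6 → %r6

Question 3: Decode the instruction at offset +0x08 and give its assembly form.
@+08  little-endian(72 db) = 0xdb72
  opcode bits[15:10]=0x36: andi/RI
  [9:7] rd=6 = %r6
  [6:0] imm=114 = 114

andi %r6, 114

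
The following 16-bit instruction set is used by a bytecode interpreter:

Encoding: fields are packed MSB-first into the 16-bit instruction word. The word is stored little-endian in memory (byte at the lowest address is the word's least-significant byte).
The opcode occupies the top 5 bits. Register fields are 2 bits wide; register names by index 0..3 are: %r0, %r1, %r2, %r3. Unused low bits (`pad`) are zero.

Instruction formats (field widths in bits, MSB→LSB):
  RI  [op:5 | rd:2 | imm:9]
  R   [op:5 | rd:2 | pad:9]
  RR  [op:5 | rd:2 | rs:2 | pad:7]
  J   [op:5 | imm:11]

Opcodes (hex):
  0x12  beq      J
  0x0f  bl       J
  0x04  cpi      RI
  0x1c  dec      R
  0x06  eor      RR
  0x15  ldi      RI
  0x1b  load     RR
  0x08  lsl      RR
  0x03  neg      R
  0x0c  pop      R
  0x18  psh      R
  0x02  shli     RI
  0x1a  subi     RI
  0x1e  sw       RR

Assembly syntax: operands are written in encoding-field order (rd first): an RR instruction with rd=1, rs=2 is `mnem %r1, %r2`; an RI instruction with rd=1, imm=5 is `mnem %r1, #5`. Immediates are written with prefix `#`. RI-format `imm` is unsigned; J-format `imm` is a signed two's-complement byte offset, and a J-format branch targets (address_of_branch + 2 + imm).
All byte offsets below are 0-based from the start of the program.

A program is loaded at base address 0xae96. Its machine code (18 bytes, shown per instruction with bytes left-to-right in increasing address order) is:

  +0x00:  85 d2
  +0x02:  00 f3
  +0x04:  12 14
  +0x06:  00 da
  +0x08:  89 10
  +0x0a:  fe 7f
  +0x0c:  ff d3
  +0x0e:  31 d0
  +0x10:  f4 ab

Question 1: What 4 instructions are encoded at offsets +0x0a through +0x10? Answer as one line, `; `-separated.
[0a] fe 7f → 0x7ffe
  opcode bits[15:11]=0xf: bl/J
  imm@[10:0]=0x7fe (s11→-2) ⇒ #-2
[0c] ff d3 → 0xd3ff
  opcode bits[15:11]=0x1a: subi/RI
  rd@[10:9]=0x1 ⇒ %r1
  imm@[8:0]=0x1ff ⇒ #511
[0e] 31 d0 → 0xd031
  opcode bits[15:11]=0x1a: subi/RI
  rd@[10:9]=0x0 ⇒ %r0
  imm@[8:0]=0x31 ⇒ #49
[10] f4 ab → 0xabf4
  opcode bits[15:11]=0x15: ldi/RI
  rd@[10:9]=0x1 ⇒ %r1
  imm@[8:0]=0x1f4 ⇒ #500

bl #-2; subi %r1, #511; subi %r0, #49; ldi %r1, #500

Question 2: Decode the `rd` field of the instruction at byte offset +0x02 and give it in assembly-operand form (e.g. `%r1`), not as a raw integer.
+0x02: 00 f3 ⇒ word 0xf300 (little)
  op=0xf300>>11=0x1e ⇒ sw (RR)
  rd@[10:9]=0x1 ⇒ %r1
  rs@[8:7]=0x2 ⇒ %r2

%r1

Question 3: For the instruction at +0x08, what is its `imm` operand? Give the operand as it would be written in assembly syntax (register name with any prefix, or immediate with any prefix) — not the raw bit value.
#137

+0x08: 89 10 ⇒ word 0x1089 (little)
  op=0x1089>>11=0x2 ⇒ shli (RI)
  rd: (w>>9)&0x3=0x0 → %r0
  imm: (w>>0)&0x1ff=0x89 → #137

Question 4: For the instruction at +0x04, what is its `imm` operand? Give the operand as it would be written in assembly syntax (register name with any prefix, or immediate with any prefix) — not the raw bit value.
#18

off 0x04: read 12 14 as little → 0x1412
  op=0x1412>>11=0x2 ⇒ shli (RI)
  rd@[10:9]=0x2 ⇒ %r2
  imm@[8:0]=0x12 ⇒ #18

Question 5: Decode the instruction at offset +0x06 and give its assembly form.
off 0x06: read 00 da as little → 0xda00
  opcode bits[15:11]=0x1b: load/RR
  rd: (w>>9)&0x3=0x1 → %r1
  rs: (w>>7)&0x3=0x0 → %r0

load %r1, %r0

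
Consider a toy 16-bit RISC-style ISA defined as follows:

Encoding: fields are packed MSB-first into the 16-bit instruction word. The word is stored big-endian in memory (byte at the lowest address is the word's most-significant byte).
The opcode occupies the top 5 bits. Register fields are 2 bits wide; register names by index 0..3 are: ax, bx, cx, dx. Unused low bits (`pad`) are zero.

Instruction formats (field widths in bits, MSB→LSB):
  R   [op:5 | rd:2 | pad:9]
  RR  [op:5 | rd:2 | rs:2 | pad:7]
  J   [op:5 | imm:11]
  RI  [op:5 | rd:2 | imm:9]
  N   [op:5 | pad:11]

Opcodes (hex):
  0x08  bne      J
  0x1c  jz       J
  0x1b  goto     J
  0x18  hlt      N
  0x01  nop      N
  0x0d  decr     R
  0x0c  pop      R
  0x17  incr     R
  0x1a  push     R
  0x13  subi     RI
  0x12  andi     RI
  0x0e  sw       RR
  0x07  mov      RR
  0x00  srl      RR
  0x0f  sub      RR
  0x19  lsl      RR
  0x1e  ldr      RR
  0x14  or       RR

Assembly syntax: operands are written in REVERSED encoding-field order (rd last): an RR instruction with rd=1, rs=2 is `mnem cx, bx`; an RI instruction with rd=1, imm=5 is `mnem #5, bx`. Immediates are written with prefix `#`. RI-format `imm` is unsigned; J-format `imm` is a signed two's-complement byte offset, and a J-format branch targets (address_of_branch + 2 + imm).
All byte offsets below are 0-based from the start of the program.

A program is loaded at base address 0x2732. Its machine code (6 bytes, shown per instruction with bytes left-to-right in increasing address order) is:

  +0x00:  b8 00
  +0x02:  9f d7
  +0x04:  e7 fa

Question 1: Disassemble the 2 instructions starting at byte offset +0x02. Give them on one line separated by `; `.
subi #471, dx; jz #-6

[02] 9f d7 → 0x9fd7
  top 5b → 0x13 → subi [RI]
  [10:9] rd=3 = dx
  [8:0] imm=471 = #471
[04] e7 fa → 0xe7fa
  top 5b → 0x1c → jz [J]
  [10:0] imm=2042 (s11→-6) = #-6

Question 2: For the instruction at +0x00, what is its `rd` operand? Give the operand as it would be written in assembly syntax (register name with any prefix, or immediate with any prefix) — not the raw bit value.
+0x00: b8 00 ⇒ word 0xb800 (big)
  opcode bits[15:11]=0x17: incr/R
  rd@[10:9]=0x0 ⇒ ax

ax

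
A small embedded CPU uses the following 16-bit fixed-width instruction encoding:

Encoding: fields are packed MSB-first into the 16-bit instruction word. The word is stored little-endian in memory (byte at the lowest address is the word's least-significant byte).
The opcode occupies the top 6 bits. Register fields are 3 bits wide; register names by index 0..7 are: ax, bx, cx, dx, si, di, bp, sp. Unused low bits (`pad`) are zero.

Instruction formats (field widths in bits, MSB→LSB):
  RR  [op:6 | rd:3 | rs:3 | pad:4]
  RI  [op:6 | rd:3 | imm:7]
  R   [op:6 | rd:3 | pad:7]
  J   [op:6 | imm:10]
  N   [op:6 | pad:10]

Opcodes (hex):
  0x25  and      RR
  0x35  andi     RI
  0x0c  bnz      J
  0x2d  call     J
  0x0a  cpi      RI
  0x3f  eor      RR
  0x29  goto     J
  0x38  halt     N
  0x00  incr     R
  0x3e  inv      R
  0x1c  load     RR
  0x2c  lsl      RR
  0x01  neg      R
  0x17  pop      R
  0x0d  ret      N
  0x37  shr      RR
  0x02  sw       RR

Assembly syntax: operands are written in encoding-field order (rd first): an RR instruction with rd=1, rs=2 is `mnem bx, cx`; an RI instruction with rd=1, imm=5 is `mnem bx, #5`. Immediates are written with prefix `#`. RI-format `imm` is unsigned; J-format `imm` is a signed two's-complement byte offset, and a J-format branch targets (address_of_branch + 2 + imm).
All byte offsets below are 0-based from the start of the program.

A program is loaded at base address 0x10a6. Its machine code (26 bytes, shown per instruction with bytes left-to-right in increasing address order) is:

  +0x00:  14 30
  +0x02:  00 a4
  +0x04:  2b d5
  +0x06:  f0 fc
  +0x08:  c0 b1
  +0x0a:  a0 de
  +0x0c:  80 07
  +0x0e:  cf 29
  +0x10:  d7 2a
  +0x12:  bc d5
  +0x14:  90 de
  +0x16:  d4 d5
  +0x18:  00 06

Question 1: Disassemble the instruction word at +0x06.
off 0x06: read f0 fc as little → 0xfcf0
  opcode bits[15:10]=0x3f: eor/RR
  rd@[9:7]=0x1 ⇒ bx
  rs@[6:4]=0x7 ⇒ sp

eor bx, sp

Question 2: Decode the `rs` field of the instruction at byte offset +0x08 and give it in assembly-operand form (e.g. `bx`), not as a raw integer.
@+08  little-endian(c0 b1) = 0xb1c0
  opcode bits[15:10]=0x2c: lsl/RR
  rd: (w>>7)&0x7=0x3 → dx
  rs: (w>>4)&0x7=0x4 → si

si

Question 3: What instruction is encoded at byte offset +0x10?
cpi di, #87

+0x10: d7 2a ⇒ word 0x2ad7 (little)
  op=0x2ad7>>10=0xa ⇒ cpi (RI)
  rd: (w>>7)&0x7=0x5 → di
  imm: (w>>0)&0x7f=0x57 → #87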